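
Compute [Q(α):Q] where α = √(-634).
[Q(α):Q] = 2

[Q(α):Q] equals the degree of the minimal polynomial of α. Here α^2 = -634 and x^2 + 634 is irreducible (d = -634 is squarefree, ≠ 1, hence not a square), so deg(m_α) = 2. Thus [Q(α):Q] = 2.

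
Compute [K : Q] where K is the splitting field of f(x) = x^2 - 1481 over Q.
[K : Q] = 2

f(x) = x^2 - 1481 factors as (x - √1481)(x + √1481). The splitting field is K = Q(√1481). Since 1481 is squarefree and > 1, it is not a perfect square, so x^2 - 1481 is irreducible over Q and [Q(√1481) : Q] = 2. Hence [K : Q] = 2.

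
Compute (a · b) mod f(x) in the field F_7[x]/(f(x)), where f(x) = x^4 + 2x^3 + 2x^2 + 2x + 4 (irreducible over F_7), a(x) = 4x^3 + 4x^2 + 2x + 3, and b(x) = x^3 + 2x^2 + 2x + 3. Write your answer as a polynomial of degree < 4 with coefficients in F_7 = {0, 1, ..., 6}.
a · b ≡ x^2 + 6x + 1 (mod f(x))

Multiply in F_7[x]: a(x)·b(x) = (4x^3 + 4x^2 + 2x + 3)·(x^3 + 2x^2 + 2x + 3) = 4x^6 + 5x^5 + 4x^4 + 6x^3 + x^2 + 5x + 2. This has degree ≥ 4, so divide by f(x) over F_7: 4x^6 + 5x^5 + 4x^4 + 6x^3 + x^2 + 5x + 2 = (4x^2 + 4x + 2)·(x^4 + 2x^3 + 2x^2 + 2x + 4) + (x^2 + 6x + 1). Hence a·b ≡ x^2 + 6x + 1 (mod f). (F_7[x]/(f) is a field with 7^4 = 2401 elements since f is irreducible of degree 4.)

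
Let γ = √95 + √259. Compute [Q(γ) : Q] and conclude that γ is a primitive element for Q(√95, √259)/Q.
[Q(γ) : Q] = 4 (equivalently, Q(γ) = Q(√95, √259))

Obviously Q(γ) ⊆ Q(√95, √259), and [Q(√95, √259):Q] = 4 (since 95, 259 are distinct squarefree integers > 1 with 24605 not a perfect square). To show equality we compute the minimal polynomial of γ. From γ = √95 + √259: γ^2 = 95 + 2√(24605) + 259 = 354 + 2√(24605), so γ^2 - 354 = 2√(24605); squaring, (γ^2 - 354)^2 = 4·24605, i.e. γ^4 - 708γ^2 + 125316 - 98420 = 0, i.e. γ^4 - 708γ^2 + 26896 = 0. So γ is a root of x^4 - 708x^2 + 26896. This polynomial is irreducible over Q: it has no rational root (each ±√95 ± √259 is irrational), and any factorization into two quadratics over Q would force √(24605) ∈ Q (pairing opposite roots) or √95, √259 ∈ Q (other pairings), all impossible. Hence [Q(γ):Q] = 4 = [Q(√95, √259):Q], so Q(γ) = Q(√95, √259).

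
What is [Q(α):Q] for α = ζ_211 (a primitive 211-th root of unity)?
[Q(α):Q] = 210

The minimal polynomial of ζ_211 over Q is the 211-th cyclotomic polynomial Φ_211(x), which is irreducible over Q and has degree φ(211) = 210. Hence [Q(α):Q] = φ(211) = 210.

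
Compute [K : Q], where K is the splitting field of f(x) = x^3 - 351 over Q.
[K : Q] = 6

The roots of x^3 - 351 are ∛351, ω∛351, ω^2∛351 where ω = e^(2πi/3) is a primitive cube root of unity, so K = Q(∛351, ω). Now [Q(∛351):Q] = 3 (since 351 is not a perfect cube, x^3 - 351 is irreducible) and [Q(ω):Q] = 2. Both 2 and 3 divide [K:Q], and [K:Q] ≤ 3·2 = 6, so [K:Q] = 6. (Equivalently: Q(∛351) ⊂ R but ω ∉ R, so [K : Q(∛351)] = 2.)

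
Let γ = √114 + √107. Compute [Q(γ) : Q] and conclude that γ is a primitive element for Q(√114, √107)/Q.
[Q(γ) : Q] = 4 (equivalently, Q(γ) = Q(√114, √107))

Obviously Q(γ) ⊆ Q(√114, √107), and [Q(√114, √107):Q] = 4 (since 114, 107 are distinct squarefree integers > 1 with 12198 not a perfect square). To show equality we compute the minimal polynomial of γ. From γ = √114 + √107: γ^2 = 114 + 2√(12198) + 107 = 221 + 2√(12198), so γ^2 - 221 = 2√(12198); squaring, (γ^2 - 221)^2 = 4·12198, i.e. γ^4 - 442γ^2 + 48841 - 48792 = 0, i.e. γ^4 - 442γ^2 + 49 = 0. So γ is a root of x^4 - 442x^2 + 49. This polynomial is irreducible over Q: it has no rational root (each ±√114 ± √107 is irrational), and any factorization into two quadratics over Q would force √(12198) ∈ Q (pairing opposite roots) or √114, √107 ∈ Q (other pairings), all impossible. Hence [Q(γ):Q] = 4 = [Q(√114, √107):Q], so Q(γ) = Q(√114, √107).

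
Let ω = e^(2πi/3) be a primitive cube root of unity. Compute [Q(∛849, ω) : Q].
[Q(∛849, ω) : Q] = 6

[Q(∛849):Q] = 3 (min poly x^3 - 849, irreducible since 849 is not a perfect cube). [Q(ω):Q] = 2 (min poly x^2 + x + 1). Since Q(∛849) ⊂ R and ω ∉ R, we have ω ∉ Q(∛849), so x^2 + x + 1 remains irreducible over Q(∛849) and [Q(∛849, ω) : Q(∛849)] = 2. By the tower law, [Q(∛849, ω) : Q] = 3 · 2 = 6. (In fact Q(∛849, ω) is the splitting field of x^3 - 849 over Q.)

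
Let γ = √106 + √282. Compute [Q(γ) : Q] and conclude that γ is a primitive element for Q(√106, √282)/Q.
[Q(γ) : Q] = 4 (equivalently, Q(γ) = Q(√106, √282))

Obviously Q(γ) ⊆ Q(√106, √282), and [Q(√106, √282):Q] = 4 (since 106, 282 are distinct squarefree integers > 1 with 29892 not a perfect square). To show equality we compute the minimal polynomial of γ. From γ = √106 + √282: γ^2 = 106 + 2√(29892) + 282 = 388 + 2√(29892), so γ^2 - 388 = 2√(29892); squaring, (γ^2 - 388)^2 = 4·29892, i.e. γ^4 - 776γ^2 + 150544 - 119568 = 0, i.e. γ^4 - 776γ^2 + 30976 = 0. So γ is a root of x^4 - 776x^2 + 30976. This polynomial is irreducible over Q: it has no rational root (each ±√106 ± √282 is irrational), and any factorization into two quadratics over Q would force √(29892) ∈ Q (pairing opposite roots) or √106, √282 ∈ Q (other pairings), all impossible. Hence [Q(γ):Q] = 4 = [Q(√106, √282):Q], so Q(γ) = Q(√106, √282).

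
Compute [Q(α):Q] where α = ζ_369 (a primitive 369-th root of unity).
[Q(α):Q] = 240

The minimal polynomial of ζ_369 over Q is the 369-th cyclotomic polynomial Φ_369(x), which is irreducible over Q and has degree φ(369) = 240. Hence [Q(α):Q] = φ(369) = 240.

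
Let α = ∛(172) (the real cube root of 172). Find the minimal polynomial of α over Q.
m_α(x) = x^3 - 172

α satisfies α^3 = 172, so x^3 - 172 annihilates α. By the rational root test, a rational root p/q (in lowest terms) of x^3 - 172 would satisfy p^3 = 172 q^3, forcing q = 1 and p^3 = 172; but 172 is not a perfect cube, contradiction. A monic cubic over Q with no rational root is irreducible (any nontrivial factorization would include a linear factor). Hence x^3 - 172 is the minimal polynomial of α, and in particular [Q(α):Q] = 3.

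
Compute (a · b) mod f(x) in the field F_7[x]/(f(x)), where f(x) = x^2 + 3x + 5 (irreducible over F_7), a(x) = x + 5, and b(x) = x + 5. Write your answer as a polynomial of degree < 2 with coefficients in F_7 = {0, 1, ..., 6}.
a · b ≡ 6 (mod f(x))

Multiply in F_7[x]: a(x)·b(x) = (x + 5)·(x + 5) = x^2 + 3x + 4. This has degree ≥ 2, so divide by f(x) over F_7: x^2 + 3x + 4 = (1)·(x^2 + 3x + 5) + (6). Hence a·b ≡ 6 (mod f). (F_7[x]/(f) is a field with 7^2 = 49 elements since f is irreducible of degree 2.)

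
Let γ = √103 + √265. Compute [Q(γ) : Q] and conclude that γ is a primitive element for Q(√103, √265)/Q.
[Q(γ) : Q] = 4 (equivalently, Q(γ) = Q(√103, √265))

Obviously Q(γ) ⊆ Q(√103, √265), and [Q(√103, √265):Q] = 4 (since 103, 265 are distinct squarefree integers > 1 with 27295 not a perfect square). To show equality we compute the minimal polynomial of γ. From γ = √103 + √265: γ^2 = 103 + 2√(27295) + 265 = 368 + 2√(27295), so γ^2 - 368 = 2√(27295); squaring, (γ^2 - 368)^2 = 4·27295, i.e. γ^4 - 736γ^2 + 135424 - 109180 = 0, i.e. γ^4 - 736γ^2 + 26244 = 0. So γ is a root of x^4 - 736x^2 + 26244. This polynomial is irreducible over Q: it has no rational root (each ±√103 ± √265 is irrational), and any factorization into two quadratics over Q would force √(27295) ∈ Q (pairing opposite roots) or √103, √265 ∈ Q (other pairings), all impossible. Hence [Q(γ):Q] = 4 = [Q(√103, √265):Q], so Q(γ) = Q(√103, √265).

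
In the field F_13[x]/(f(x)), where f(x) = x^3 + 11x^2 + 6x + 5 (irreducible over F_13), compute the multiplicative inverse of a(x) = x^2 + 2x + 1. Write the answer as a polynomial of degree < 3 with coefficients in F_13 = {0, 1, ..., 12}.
a(x)^(-1) ≡ 10x + 12 (mod f(x))

Since f is irreducible over F_13, F_13[x]/(f) is a field and a(x) ≠ 0 has an inverse. Apply the extended Euclidean algorithm to f(x) and a(x) in F_13[x]: f(x) = (x + 9)·a(x) + (9). The last nonzero remainder is the constant 9 = gcd(f, a) in F_13. Back-substituting through the division chain expresses 9 = s(x)·a(x) + t(x)·f(x) with s(x) ≡ 12x + 4 (mod f), so (12x + 4)·a(x) ≡ 9 (mod f). Multiplying by 9^(-1) ≡ 3 in F_13 gives a(x)^(-1) ≡ 3·(12x + 4) ≡ 10x + 12 (mod f). Check: (x^2 + 2x + 1)·(10x + 12) = 10x^3 + 6x^2 + 8x + 12 ≡ 1 (mod x^3 + 11x^2 + 6x + 5).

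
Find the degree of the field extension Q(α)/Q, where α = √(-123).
[Q(α):Q] = 2

[Q(α):Q] equals the degree of the minimal polynomial of α. Here α^2 = -123 and x^2 + 123 is irreducible (d = -123 is squarefree, ≠ 1, hence not a square), so deg(m_α) = 2. Thus [Q(α):Q] = 2.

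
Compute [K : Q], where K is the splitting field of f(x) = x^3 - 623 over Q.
[K : Q] = 6

The roots of x^3 - 623 are ∛623, ω∛623, ω^2∛623 where ω = e^(2πi/3) is a primitive cube root of unity, so K = Q(∛623, ω). Now [Q(∛623):Q] = 3 (since 623 is not a perfect cube, x^3 - 623 is irreducible) and [Q(ω):Q] = 2. Both 2 and 3 divide [K:Q], and [K:Q] ≤ 3·2 = 6, so [K:Q] = 6. (Equivalently: Q(∛623) ⊂ R but ω ∉ R, so [K : Q(∛623)] = 2.)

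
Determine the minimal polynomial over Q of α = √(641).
m_α(x) = x^2 - 641

α satisfies α^2 - 641 = 0, so x^2 - 641 annihilates α. Since d = 641 is squarefree and ≠ 1, it is not a perfect square in Q, so x^2 - 641 has no rational root and is therefore irreducible over Q (a degree-2 polynomial over a field is irreducible iff it has no root). Hence m_α(x) = x^2 - 641.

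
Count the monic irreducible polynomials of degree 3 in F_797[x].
There are 168753592 monic irreducible polynomials of degree 3 over F_797

Each element of F_{797^3} that lies in no proper subfield is a root of exactly one monic irreducible of degree 3 over F_797, and each such polynomial has 3 distinct roots in F_{797^3}. By Möbius inversion the count is N_797(3) = (1/3) Σ_{d|3} μ(3/d) · 797^d = (1/3)(μ(3)·797^1 + μ(1)·797^3) = 506260776/3 = 168753592.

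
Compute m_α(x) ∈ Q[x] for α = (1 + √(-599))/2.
m_α(x) = x^2 - x + 150

From 2α - 1 = √(-599), squaring gives (2α - 1)^2 = -599, i.e. 4α^2 - 4α + 1 = -599, so α^2 - α + (1 + 599)/4 = 0. Since -599 ≡ 1 (mod 4), (1 + 599)/4 = 150 ∈ Z. The polynomial x^2 - x + 150 has discriminant 1 - 4·(150) = -599, which is not a perfect square in Q (d = -599 is squarefree and ≠ 1), so x^2 - x + 150 is irreducible over Q. It is the minimal polynomial of α.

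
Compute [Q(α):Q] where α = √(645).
[Q(α):Q] = 2

[Q(α):Q] equals the degree of the minimal polynomial of α. Here α^2 = 645 and x^2 - 645 is irreducible (d = 645 is squarefree, ≠ 1, hence not a square), so deg(m_α) = 2. Thus [Q(α):Q] = 2.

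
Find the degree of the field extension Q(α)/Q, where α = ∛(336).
[Q(α):Q] = 3

The minimal polynomial of α is x^3 - 336, irreducible over Q since 336 is not a perfect cube (so x^3 - 336 has no rational root). Hence [Q(α):Q] = deg(m_α) = 3.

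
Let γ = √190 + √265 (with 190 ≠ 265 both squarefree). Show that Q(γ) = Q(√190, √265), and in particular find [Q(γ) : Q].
[Q(γ) : Q] = 4 (equivalently, Q(γ) = Q(√190, √265))

Obviously Q(γ) ⊆ Q(√190, √265), and [Q(√190, √265):Q] = 4 (since 190, 265 are distinct squarefree integers > 1 with 50350 not a perfect square). To show equality we compute the minimal polynomial of γ. From γ = √190 + √265: γ^2 = 190 + 2√(50350) + 265 = 455 + 2√(50350), so γ^2 - 455 = 2√(50350); squaring, (γ^2 - 455)^2 = 4·50350, i.e. γ^4 - 910γ^2 + 207025 - 201400 = 0, i.e. γ^4 - 910γ^2 + 5625 = 0. So γ is a root of x^4 - 910x^2 + 5625. This polynomial is irreducible over Q: it has no rational root (each ±√190 ± √265 is irrational), and any factorization into two quadratics over Q would force √(50350) ∈ Q (pairing opposite roots) or √190, √265 ∈ Q (other pairings), all impossible. Hence [Q(γ):Q] = 4 = [Q(√190, √265):Q], so Q(γ) = Q(√190, √265).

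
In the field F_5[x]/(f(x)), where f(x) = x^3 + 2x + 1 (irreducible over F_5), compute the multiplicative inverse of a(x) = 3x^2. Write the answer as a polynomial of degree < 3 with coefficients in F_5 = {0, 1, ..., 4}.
a(x)^(-1) ≡ 4x^2 + 3x + 3 (mod f(x))

Since f is irreducible over F_5, F_5[x]/(f) is a field and a(x) ≠ 0 has an inverse. Apply the extended Euclidean algorithm to f(x) and a(x) in F_5[x]: f(x) = (2x)·a(x) + (2x + 1);  a(x) = (4x + 3)·(2x + 1) + (2). The last nonzero remainder is the constant 2 = gcd(f, a) in F_5. Back-substituting through the division chain expresses 2 = s(x)·a(x) + t(x)·f(x) with s(x) ≡ 3x^2 + x + 1 (mod f), so (3x^2 + x + 1)·a(x) ≡ 2 (mod f). Multiplying by 2^(-1) ≡ 3 in F_5 gives a(x)^(-1) ≡ 3·(3x^2 + x + 1) ≡ 4x^2 + 3x + 3 (mod f). Check: (3x^2)·(4x^2 + 3x + 3) = 2x^4 + 4x^3 + 4x^2 ≡ 1 (mod x^3 + 2x + 1).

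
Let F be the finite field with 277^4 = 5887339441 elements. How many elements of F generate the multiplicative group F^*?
There are φ(5887339440) = 1490700288 primitive elements

F_q^* is cyclic of order q - 1 = 5887339440. A cyclic group of order m has exactly φ(m) generators. Here m = 5887339440 = 2^4 · 3 · 5 · 23 · 139 · 7673, so the number of primitive elements is φ(5887339440) = 1490700288.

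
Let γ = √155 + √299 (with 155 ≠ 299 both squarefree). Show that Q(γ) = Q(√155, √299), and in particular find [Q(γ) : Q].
[Q(γ) : Q] = 4 (equivalently, Q(γ) = Q(√155, √299))

Obviously Q(γ) ⊆ Q(√155, √299), and [Q(√155, √299):Q] = 4 (since 155, 299 are distinct squarefree integers > 1 with 46345 not a perfect square). To show equality we compute the minimal polynomial of γ. From γ = √155 + √299: γ^2 = 155 + 2√(46345) + 299 = 454 + 2√(46345), so γ^2 - 454 = 2√(46345); squaring, (γ^2 - 454)^2 = 4·46345, i.e. γ^4 - 908γ^2 + 206116 - 185380 = 0, i.e. γ^4 - 908γ^2 + 20736 = 0. So γ is a root of x^4 - 908x^2 + 20736. This polynomial is irreducible over Q: it has no rational root (each ±√155 ± √299 is irrational), and any factorization into two quadratics over Q would force √(46345) ∈ Q (pairing opposite roots) or √155, √299 ∈ Q (other pairings), all impossible. Hence [Q(γ):Q] = 4 = [Q(√155, √299):Q], so Q(γ) = Q(√155, √299).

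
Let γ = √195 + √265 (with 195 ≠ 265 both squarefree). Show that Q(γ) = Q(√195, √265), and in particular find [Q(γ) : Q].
[Q(γ) : Q] = 4 (equivalently, Q(γ) = Q(√195, √265))

Obviously Q(γ) ⊆ Q(√195, √265), and [Q(√195, √265):Q] = 4 (since 195, 265 are distinct squarefree integers > 1 with 51675 not a perfect square). To show equality we compute the minimal polynomial of γ. From γ = √195 + √265: γ^2 = 195 + 2√(51675) + 265 = 460 + 2√(51675), so γ^2 - 460 = 2√(51675); squaring, (γ^2 - 460)^2 = 4·51675, i.e. γ^4 - 920γ^2 + 211600 - 206700 = 0, i.e. γ^4 - 920γ^2 + 4900 = 0. So γ is a root of x^4 - 920x^2 + 4900. This polynomial is irreducible over Q: it has no rational root (each ±√195 ± √265 is irrational), and any factorization into two quadratics over Q would force √(51675) ∈ Q (pairing opposite roots) or √195, √265 ∈ Q (other pairings), all impossible. Hence [Q(γ):Q] = 4 = [Q(√195, √265):Q], so Q(γ) = Q(√195, √265).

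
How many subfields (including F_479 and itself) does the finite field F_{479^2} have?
F_{479^2} has 2 subfields

The subfields of F_{p^n} are exactly the fields F_{p^d} for d | n (each is the fixed field of the unique index-d subgroup of Gal(F_{p^n}/F_p) ≅ Z/nZ). The divisors of n = 2 are {1, 2}, giving 2 subfields: F_{479^1}, F_{479^2}.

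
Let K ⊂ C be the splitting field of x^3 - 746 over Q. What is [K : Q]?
[K : Q] = 6

The roots of x^3 - 746 are ∛746, ω∛746, ω^2∛746 where ω = e^(2πi/3) is a primitive cube root of unity, so K = Q(∛746, ω). Now [Q(∛746):Q] = 3 (since 746 is not a perfect cube, x^3 - 746 is irreducible) and [Q(ω):Q] = 2. Both 2 and 3 divide [K:Q], and [K:Q] ≤ 3·2 = 6, so [K:Q] = 6. (Equivalently: Q(∛746) ⊂ R but ω ∉ R, so [K : Q(∛746)] = 2.)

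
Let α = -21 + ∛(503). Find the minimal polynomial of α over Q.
m_α(x) = x^3 + 63x^2 + 1323x + 8758

Set β = α + 21 = ∛(503), so β^3 = 503. Then (α + 21)^3 - 503 = 0, i.e. α is a root of g(x) = (x + 21)^3 - 503 = x^3 + 63x^2 + 1323x + 8758. Since g(x) = h(x + 21) where h(x) = x^3 - 503, and h is irreducible over Q (because 503 is not a perfect cube, so h has no rational root, and a monic cubic with no rational root is irreducible), g is also irreducible (irreducibility is preserved under the substitution x → x + 21). Hence m_α(x) = x^3 + 63x^2 + 1323x + 8758.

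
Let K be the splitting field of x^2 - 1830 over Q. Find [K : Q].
[K : Q] = 2

f(x) = x^2 - 1830 factors as (x - √1830)(x + √1830). The splitting field is K = Q(√1830). Since 1830 is squarefree and > 1, it is not a perfect square, so x^2 - 1830 is irreducible over Q and [Q(√1830) : Q] = 2. Hence [K : Q] = 2.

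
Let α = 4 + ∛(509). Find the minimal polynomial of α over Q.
m_α(x) = x^3 - 12x^2 + 48x - 573

Set β = α - 4 = ∛(509), so β^3 = 509. Then (α - 4)^3 - 509 = 0, i.e. α is a root of g(x) = (x - 4)^3 - 509 = x^3 - 12x^2 + 48x - 573. Since g(x) = h(x - 4) where h(x) = x^3 - 509, and h is irreducible over Q (because 509 is not a perfect cube, so h has no rational root, and a monic cubic with no rational root is irreducible), g is also irreducible (irreducibility is preserved under the substitution x → x - 4). Hence m_α(x) = x^3 - 12x^2 + 48x - 573.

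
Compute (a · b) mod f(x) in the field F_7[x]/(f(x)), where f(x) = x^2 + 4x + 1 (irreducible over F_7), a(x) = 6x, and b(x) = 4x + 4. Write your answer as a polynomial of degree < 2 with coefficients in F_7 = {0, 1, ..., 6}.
a · b ≡ 5x + 4 (mod f(x))

Multiply in F_7[x]: a(x)·b(x) = (6x)·(4x + 4) = 3x^2 + 3x. This has degree ≥ 2, so divide by f(x) over F_7: 3x^2 + 3x = (3)·(x^2 + 4x + 1) + (5x + 4). Hence a·b ≡ 5x + 4 (mod f). (F_7[x]/(f) is a field with 7^2 = 49 elements since f is irreducible of degree 2.)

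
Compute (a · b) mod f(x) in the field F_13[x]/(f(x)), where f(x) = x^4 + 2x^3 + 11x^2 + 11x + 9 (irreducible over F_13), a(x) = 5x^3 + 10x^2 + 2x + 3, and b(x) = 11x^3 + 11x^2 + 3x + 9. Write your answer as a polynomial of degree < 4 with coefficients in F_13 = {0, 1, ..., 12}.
a · b ≡ 4x^3 + 12x^2 + 8x + 4 (mod f(x))

Multiply in F_13[x]: a(x)·b(x) = (5x^3 + 10x^2 + 2x + 3)·(11x^3 + 11x^2 + 3x + 9) = 3x^6 + 9x^5 + 4x^4 + 12x^2 + x + 1. This has degree ≥ 4, so divide by f(x) over F_13: 3x^6 + 9x^5 + 4x^4 + 12x^2 + x + 1 = (3x^2 + 3x + 4)·(x^4 + 2x^3 + 11x^2 + 11x + 9) + (4x^3 + 12x^2 + 8x + 4). Hence a·b ≡ 4x^3 + 12x^2 + 8x + 4 (mod f). (F_13[x]/(f) is a field with 13^4 = 28561 elements since f is irreducible of degree 4.)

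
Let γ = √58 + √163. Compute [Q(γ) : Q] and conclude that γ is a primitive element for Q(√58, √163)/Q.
[Q(γ) : Q] = 4 (equivalently, Q(γ) = Q(√58, √163))

Obviously Q(γ) ⊆ Q(√58, √163), and [Q(√58, √163):Q] = 4 (since 58, 163 are distinct squarefree integers > 1 with 9454 not a perfect square). To show equality we compute the minimal polynomial of γ. From γ = √58 + √163: γ^2 = 58 + 2√(9454) + 163 = 221 + 2√(9454), so γ^2 - 221 = 2√(9454); squaring, (γ^2 - 221)^2 = 4·9454, i.e. γ^4 - 442γ^2 + 48841 - 37816 = 0, i.e. γ^4 - 442γ^2 + 11025 = 0. So γ is a root of x^4 - 442x^2 + 11025. This polynomial is irreducible over Q: it has no rational root (each ±√58 ± √163 is irrational), and any factorization into two quadratics over Q would force √(9454) ∈ Q (pairing opposite roots) or √58, √163 ∈ Q (other pairings), all impossible. Hence [Q(γ):Q] = 4 = [Q(√58, √163):Q], so Q(γ) = Q(√58, √163).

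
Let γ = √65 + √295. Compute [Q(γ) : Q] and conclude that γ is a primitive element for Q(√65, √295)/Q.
[Q(γ) : Q] = 4 (equivalently, Q(γ) = Q(√65, √295))

Obviously Q(γ) ⊆ Q(√65, √295), and [Q(√65, √295):Q] = 4 (since 65, 295 are distinct squarefree integers > 1 with 19175 not a perfect square). To show equality we compute the minimal polynomial of γ. From γ = √65 + √295: γ^2 = 65 + 2√(19175) + 295 = 360 + 2√(19175), so γ^2 - 360 = 2√(19175); squaring, (γ^2 - 360)^2 = 4·19175, i.e. γ^4 - 720γ^2 + 129600 - 76700 = 0, i.e. γ^4 - 720γ^2 + 52900 = 0. So γ is a root of x^4 - 720x^2 + 52900. This polynomial is irreducible over Q: it has no rational root (each ±√65 ± √295 is irrational), and any factorization into two quadratics over Q would force √(19175) ∈ Q (pairing opposite roots) or √65, √295 ∈ Q (other pairings), all impossible. Hence [Q(γ):Q] = 4 = [Q(√65, √295):Q], so Q(γ) = Q(√65, √295).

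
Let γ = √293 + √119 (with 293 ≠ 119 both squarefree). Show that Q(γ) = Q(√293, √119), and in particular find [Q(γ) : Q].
[Q(γ) : Q] = 4 (equivalently, Q(γ) = Q(√293, √119))

Obviously Q(γ) ⊆ Q(√293, √119), and [Q(√293, √119):Q] = 4 (since 293, 119 are distinct squarefree integers > 1 with 34867 not a perfect square). To show equality we compute the minimal polynomial of γ. From γ = √293 + √119: γ^2 = 293 + 2√(34867) + 119 = 412 + 2√(34867), so γ^2 - 412 = 2√(34867); squaring, (γ^2 - 412)^2 = 4·34867, i.e. γ^4 - 824γ^2 + 169744 - 139468 = 0, i.e. γ^4 - 824γ^2 + 30276 = 0. So γ is a root of x^4 - 824x^2 + 30276. This polynomial is irreducible over Q: it has no rational root (each ±√293 ± √119 is irrational), and any factorization into two quadratics over Q would force √(34867) ∈ Q (pairing opposite roots) or √293, √119 ∈ Q (other pairings), all impossible. Hence [Q(γ):Q] = 4 = [Q(√293, √119):Q], so Q(γ) = Q(√293, √119).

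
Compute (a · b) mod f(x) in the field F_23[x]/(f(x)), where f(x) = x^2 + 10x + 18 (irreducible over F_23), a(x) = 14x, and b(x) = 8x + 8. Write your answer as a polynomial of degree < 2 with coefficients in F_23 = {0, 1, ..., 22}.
a · b ≡ 4x + 8 (mod f(x))

Multiply in F_23[x]: a(x)·b(x) = (14x)·(8x + 8) = 20x^2 + 20x. This has degree ≥ 2, so divide by f(x) over F_23: 20x^2 + 20x = (20)·(x^2 + 10x + 18) + (4x + 8). Hence a·b ≡ 4x + 8 (mod f). (F_23[x]/(f) is a field with 23^2 = 529 elements since f is irreducible of degree 2.)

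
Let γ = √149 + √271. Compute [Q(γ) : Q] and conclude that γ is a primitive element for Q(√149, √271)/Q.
[Q(γ) : Q] = 4 (equivalently, Q(γ) = Q(√149, √271))

Obviously Q(γ) ⊆ Q(√149, √271), and [Q(√149, √271):Q] = 4 (since 149, 271 are distinct squarefree integers > 1 with 40379 not a perfect square). To show equality we compute the minimal polynomial of γ. From γ = √149 + √271: γ^2 = 149 + 2√(40379) + 271 = 420 + 2√(40379), so γ^2 - 420 = 2√(40379); squaring, (γ^2 - 420)^2 = 4·40379, i.e. γ^4 - 840γ^2 + 176400 - 161516 = 0, i.e. γ^4 - 840γ^2 + 14884 = 0. So γ is a root of x^4 - 840x^2 + 14884. This polynomial is irreducible over Q: it has no rational root (each ±√149 ± √271 is irrational), and any factorization into two quadratics over Q would force √(40379) ∈ Q (pairing opposite roots) or √149, √271 ∈ Q (other pairings), all impossible. Hence [Q(γ):Q] = 4 = [Q(√149, √271):Q], so Q(γ) = Q(√149, √271).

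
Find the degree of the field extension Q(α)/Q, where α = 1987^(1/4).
[Q(α):Q] = 4

α is a root of x^4 - 1987. By Eisenstein's criterion at the prime p = 1987 (which divides the constant term 1987 but p^2 = 3948169 does not, since 1987 is squarefree), x^4 - 1987 is irreducible over Q. Hence [Q(α):Q] = 4.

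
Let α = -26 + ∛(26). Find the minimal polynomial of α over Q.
m_α(x) = x^3 + 78x^2 + 2028x + 17550

Set β = α + 26 = ∛(26), so β^3 = 26. Then (α + 26)^3 - 26 = 0, i.e. α is a root of g(x) = (x + 26)^3 - 26 = x^3 + 78x^2 + 2028x + 17550. Since g(x) = h(x + 26) where h(x) = x^3 - 26, and h is irreducible over Q (because 26 is not a perfect cube, so h has no rational root, and a monic cubic with no rational root is irreducible), g is also irreducible (irreducibility is preserved under the substitution x → x + 26). Hence m_α(x) = x^3 + 78x^2 + 2028x + 17550.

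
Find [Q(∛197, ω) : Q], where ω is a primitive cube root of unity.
[Q(∛197, ω) : Q] = 6

[Q(∛197):Q] = 3 (min poly x^3 - 197, irreducible since 197 is not a perfect cube). [Q(ω):Q] = 2 (min poly x^2 + x + 1). Since Q(∛197) ⊂ R and ω ∉ R, we have ω ∉ Q(∛197), so x^2 + x + 1 remains irreducible over Q(∛197) and [Q(∛197, ω) : Q(∛197)] = 2. By the tower law, [Q(∛197, ω) : Q] = 3 · 2 = 6. (In fact Q(∛197, ω) is the splitting field of x^3 - 197 over Q.)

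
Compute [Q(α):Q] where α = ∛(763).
[Q(α):Q] = 3

The minimal polynomial of α is x^3 - 763, irreducible over Q since 763 is not a perfect cube (so x^3 - 763 has no rational root). Hence [Q(α):Q] = deg(m_α) = 3.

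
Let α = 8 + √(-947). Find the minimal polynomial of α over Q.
m_α(x) = x^2 - 16x + 1011

From α - 8 = √(-947), squaring gives (α - 8)^2 = -947, i.e. α^2 - 16α + 64 = -947, so α^2 - 16α + 1011 = 0. The discriminant of x^2 - 16x + 1011 is (-16)^2 - 4·(1011) = 256 - 4044 = -3788, and 4·(-947) is not a perfect square in Q since -947 is squarefree and ≠ 1. Hence x^2 - 16x + 1011 is irreducible over Q and is the minimal polynomial of α.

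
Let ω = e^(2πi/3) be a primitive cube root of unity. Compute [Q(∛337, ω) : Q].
[Q(∛337, ω) : Q] = 6

[Q(∛337):Q] = 3 (min poly x^3 - 337, irreducible since 337 is not a perfect cube). [Q(ω):Q] = 2 (min poly x^2 + x + 1). Since Q(∛337) ⊂ R and ω ∉ R, we have ω ∉ Q(∛337), so x^2 + x + 1 remains irreducible over Q(∛337) and [Q(∛337, ω) : Q(∛337)] = 2. By the tower law, [Q(∛337, ω) : Q] = 3 · 2 = 6. (In fact Q(∛337, ω) is the splitting field of x^3 - 337 over Q.)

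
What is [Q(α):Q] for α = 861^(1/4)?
[Q(α):Q] = 4

α is a root of x^4 - 861. By Eisenstein's criterion at the prime p = 3 (which divides the constant term 861 but p^2 = 9 does not, since 861 is squarefree), x^4 - 861 is irreducible over Q. Hence [Q(α):Q] = 4.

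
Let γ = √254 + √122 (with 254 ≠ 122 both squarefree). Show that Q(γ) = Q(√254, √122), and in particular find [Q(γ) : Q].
[Q(γ) : Q] = 4 (equivalently, Q(γ) = Q(√254, √122))

Obviously Q(γ) ⊆ Q(√254, √122), and [Q(√254, √122):Q] = 4 (since 254, 122 are distinct squarefree integers > 1 with 30988 not a perfect square). To show equality we compute the minimal polynomial of γ. From γ = √254 + √122: γ^2 = 254 + 2√(30988) + 122 = 376 + 2√(30988), so γ^2 - 376 = 2√(30988); squaring, (γ^2 - 376)^2 = 4·30988, i.e. γ^4 - 752γ^2 + 141376 - 123952 = 0, i.e. γ^4 - 752γ^2 + 17424 = 0. So γ is a root of x^4 - 752x^2 + 17424. This polynomial is irreducible over Q: it has no rational root (each ±√254 ± √122 is irrational), and any factorization into two quadratics over Q would force √(30988) ∈ Q (pairing opposite roots) or √254, √122 ∈ Q (other pairings), all impossible. Hence [Q(γ):Q] = 4 = [Q(√254, √122):Q], so Q(γ) = Q(√254, √122).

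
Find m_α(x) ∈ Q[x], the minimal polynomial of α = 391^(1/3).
m_α(x) = x^3 - 391

α satisfies α^3 = 391, so x^3 - 391 annihilates α. By the rational root test, a rational root p/q (in lowest terms) of x^3 - 391 would satisfy p^3 = 391 q^3, forcing q = 1 and p^3 = 391; but 391 is not a perfect cube, contradiction. A monic cubic over Q with no rational root is irreducible (any nontrivial factorization would include a linear factor). Hence x^3 - 391 is the minimal polynomial of α, and in particular [Q(α):Q] = 3.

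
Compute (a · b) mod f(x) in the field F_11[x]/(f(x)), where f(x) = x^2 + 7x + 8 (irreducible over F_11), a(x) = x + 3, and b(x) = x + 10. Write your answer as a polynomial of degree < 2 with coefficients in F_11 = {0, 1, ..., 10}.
a · b ≡ 6x (mod f(x))

Multiply in F_11[x]: a(x)·b(x) = (x + 3)·(x + 10) = x^2 + 2x + 8. This has degree ≥ 2, so divide by f(x) over F_11: x^2 + 2x + 8 = (1)·(x^2 + 7x + 8) + (6x). Hence a·b ≡ 6x (mod f). (F_11[x]/(f) is a field with 11^2 = 121 elements since f is irreducible of degree 2.)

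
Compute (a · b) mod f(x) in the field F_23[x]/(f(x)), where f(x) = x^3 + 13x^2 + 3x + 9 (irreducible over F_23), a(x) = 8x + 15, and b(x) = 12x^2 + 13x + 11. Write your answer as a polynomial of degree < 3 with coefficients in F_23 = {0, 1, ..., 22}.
a · b ≡ 2x^2 + 18x + 14 (mod f(x))

Multiply in F_23[x]: a(x)·b(x) = (8x + 15)·(12x^2 + 13x + 11) = 4x^3 + 8x^2 + 7x + 4. This has degree ≥ 3, so divide by f(x) over F_23: 4x^3 + 8x^2 + 7x + 4 = (4)·(x^3 + 13x^2 + 3x + 9) + (2x^2 + 18x + 14). Hence a·b ≡ 2x^2 + 18x + 14 (mod f). (F_23[x]/(f) is a field with 23^3 = 12167 elements since f is irreducible of degree 3.)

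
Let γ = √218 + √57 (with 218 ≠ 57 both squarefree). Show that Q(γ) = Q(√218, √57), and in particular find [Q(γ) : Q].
[Q(γ) : Q] = 4 (equivalently, Q(γ) = Q(√218, √57))

Obviously Q(γ) ⊆ Q(√218, √57), and [Q(√218, √57):Q] = 4 (since 218, 57 are distinct squarefree integers > 1 with 12426 not a perfect square). To show equality we compute the minimal polynomial of γ. From γ = √218 + √57: γ^2 = 218 + 2√(12426) + 57 = 275 + 2√(12426), so γ^2 - 275 = 2√(12426); squaring, (γ^2 - 275)^2 = 4·12426, i.e. γ^4 - 550γ^2 + 75625 - 49704 = 0, i.e. γ^4 - 550γ^2 + 25921 = 0. So γ is a root of x^4 - 550x^2 + 25921. This polynomial is irreducible over Q: it has no rational root (each ±√218 ± √57 is irrational), and any factorization into two quadratics over Q would force √(12426) ∈ Q (pairing opposite roots) or √218, √57 ∈ Q (other pairings), all impossible. Hence [Q(γ):Q] = 4 = [Q(√218, √57):Q], so Q(γ) = Q(√218, √57).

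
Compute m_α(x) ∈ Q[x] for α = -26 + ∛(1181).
m_α(x) = x^3 + 78x^2 + 2028x + 16395

Set β = α + 26 = ∛(1181), so β^3 = 1181. Then (α + 26)^3 - 1181 = 0, i.e. α is a root of g(x) = (x + 26)^3 - 1181 = x^3 + 78x^2 + 2028x + 16395. Since g(x) = h(x + 26) where h(x) = x^3 - 1181, and h is irreducible over Q (because 1181 is not a perfect cube, so h has no rational root, and a monic cubic with no rational root is irreducible), g is also irreducible (irreducibility is preserved under the substitution x → x + 26). Hence m_α(x) = x^3 + 78x^2 + 2028x + 16395.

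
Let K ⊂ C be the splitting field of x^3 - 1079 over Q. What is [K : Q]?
[K : Q] = 6

The roots of x^3 - 1079 are ∛1079, ω∛1079, ω^2∛1079 where ω = e^(2πi/3) is a primitive cube root of unity, so K = Q(∛1079, ω). Now [Q(∛1079):Q] = 3 (since 1079 is not a perfect cube, x^3 - 1079 is irreducible) and [Q(ω):Q] = 2. Both 2 and 3 divide [K:Q], and [K:Q] ≤ 3·2 = 6, so [K:Q] = 6. (Equivalently: Q(∛1079) ⊂ R but ω ∉ R, so [K : Q(∛1079)] = 2.)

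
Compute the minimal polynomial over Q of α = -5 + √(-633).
m_α(x) = x^2 + 10x + 658

From α + 5 = √(-633), squaring gives (α + 5)^2 = -633, i.e. α^2 + 10α + 25 = -633, so α^2 + 10α + 658 = 0. The discriminant of x^2 + 10x + 658 is (10)^2 - 4·(658) = 100 - 2632 = -2532, and 4·(-633) is not a perfect square in Q since -633 is squarefree and ≠ 1. Hence x^2 + 10x + 658 is irreducible over Q and is the minimal polynomial of α.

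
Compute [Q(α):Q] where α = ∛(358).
[Q(α):Q] = 3

The minimal polynomial of α is x^3 - 358, irreducible over Q since 358 is not a perfect cube (so x^3 - 358 has no rational root). Hence [Q(α):Q] = deg(m_α) = 3.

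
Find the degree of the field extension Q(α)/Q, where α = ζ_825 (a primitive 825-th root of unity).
[Q(α):Q] = 400

The minimal polynomial of ζ_825 over Q is the 825-th cyclotomic polynomial Φ_825(x), which is irreducible over Q and has degree φ(825) = 400. Hence [Q(α):Q] = φ(825) = 400.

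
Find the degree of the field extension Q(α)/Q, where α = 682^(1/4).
[Q(α):Q] = 4

α is a root of x^4 - 682. By Eisenstein's criterion at the prime p = 2 (which divides the constant term 682 but p^2 = 4 does not, since 682 is squarefree), x^4 - 682 is irreducible over Q. Hence [Q(α):Q] = 4.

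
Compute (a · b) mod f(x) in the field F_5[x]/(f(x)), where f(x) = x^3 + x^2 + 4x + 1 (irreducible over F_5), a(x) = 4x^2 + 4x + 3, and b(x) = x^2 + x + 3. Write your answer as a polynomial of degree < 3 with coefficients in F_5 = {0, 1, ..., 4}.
a · b ≡ 4x^2 (mod f(x))

Multiply in F_5[x]: a(x)·b(x) = (4x^2 + 4x + 3)·(x^2 + x + 3) = 4x^4 + 3x^3 + 4x^2 + 4. This has degree ≥ 3, so divide by f(x) over F_5: 4x^4 + 3x^3 + 4x^2 + 4 = (4x + 4)·(x^3 + x^2 + 4x + 1) + (4x^2). Hence a·b ≡ 4x^2 (mod f). (F_5[x]/(f) is a field with 5^3 = 125 elements since f is irreducible of degree 3.)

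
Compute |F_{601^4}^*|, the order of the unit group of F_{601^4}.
|F_{601^4}^*| = 130466162400

F_{601^4} has 601^4 = 130466162401 elements; its multiplicative group consists of all nonzero elements, so |F_{601^4}^*| = 130466162401 - 1 = 130466162400. (It is cyclic since any finite subgroup of the multiplicative group of a field is cyclic.)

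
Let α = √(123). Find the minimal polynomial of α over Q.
m_α(x) = x^2 - 123

α satisfies α^2 - 123 = 0, so x^2 - 123 annihilates α. Since d = 123 is squarefree and ≠ 1, it is not a perfect square in Q, so x^2 - 123 has no rational root and is therefore irreducible over Q (a degree-2 polynomial over a field is irreducible iff it has no root). Hence m_α(x) = x^2 - 123.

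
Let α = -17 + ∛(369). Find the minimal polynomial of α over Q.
m_α(x) = x^3 + 51x^2 + 867x + 4544

Set β = α + 17 = ∛(369), so β^3 = 369. Then (α + 17)^3 - 369 = 0, i.e. α is a root of g(x) = (x + 17)^3 - 369 = x^3 + 51x^2 + 867x + 4544. Since g(x) = h(x + 17) where h(x) = x^3 - 369, and h is irreducible over Q (because 369 is not a perfect cube, so h has no rational root, and a monic cubic with no rational root is irreducible), g is also irreducible (irreducibility is preserved under the substitution x → x + 17). Hence m_α(x) = x^3 + 51x^2 + 867x + 4544.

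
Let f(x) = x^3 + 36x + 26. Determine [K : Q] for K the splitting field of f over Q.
[K : Q] = 6

By the rational root test, any rational root of the monic integer polynomial f(x) = x^3 + 36x + 26 must be an integer dividing the constant term 26, i.e. one of ±{1, 2, 13, 26}. Evaluating: f(1) = 63, f(-1) = -11, f(2) = 106, f(-2) = -54, f(13) = 2691, f(-13) = -2639, f(26) = 18538, f(-26) = -18486; none is 0, so f has no rational root and is therefore irreducible over Q (a cubic with no linear factor over a field is irreducible). For an irreducible cubic, the Galois group is A_3 or S_3 according as the discriminant disc(f) = -4a^3 - 27b^2 = -4·(36)^3 - 27·(26)^2 = -204876 is or is not a square in Q. Here disc(f) = -204876 is not a perfect square in Q, so the Galois group of f over Q is not contained in A_3 and must be all of S_3. The splitting field has degree |S_3| = 6 over Q, so [K : Q] = 6.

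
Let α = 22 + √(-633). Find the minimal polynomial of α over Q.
m_α(x) = x^2 - 44x + 1117

From α - 22 = √(-633), squaring gives (α - 22)^2 = -633, i.e. α^2 - 44α + 484 = -633, so α^2 - 44α + 1117 = 0. The discriminant of x^2 - 44x + 1117 is (-44)^2 - 4·(1117) = 1936 - 4468 = -2532, and 4·(-633) is not a perfect square in Q since -633 is squarefree and ≠ 1. Hence x^2 - 44x + 1117 is irreducible over Q and is the minimal polynomial of α.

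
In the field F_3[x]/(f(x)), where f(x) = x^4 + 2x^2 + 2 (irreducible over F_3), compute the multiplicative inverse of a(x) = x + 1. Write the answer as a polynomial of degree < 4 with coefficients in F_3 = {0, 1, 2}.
a(x)^(-1) ≡ x^3 + 2x^2 (mod f(x))

Since f is irreducible over F_3, F_3[x]/(f) is a field and a(x) ≠ 0 has an inverse. Apply the extended Euclidean algorithm to f(x) and a(x) in F_3[x]: f(x) = (x^3 + 2x^2)·a(x) + (2). The last nonzero remainder is the constant 2 = gcd(f, a) in F_3. Back-substituting through the division chain expresses 2 = s(x)·a(x) + t(x)·f(x) with s(x) ≡ 2x^3 + x^2 (mod f), so (2x^3 + x^2)·a(x) ≡ 2 (mod f). Multiplying by 2^(-1) ≡ 2 in F_3 gives a(x)^(-1) ≡ 2·(2x^3 + x^2) ≡ x^3 + 2x^2 (mod f). Check: (x + 1)·(x^3 + 2x^2) = x^4 + 2x^2 ≡ 1 (mod x^4 + 2x^2 + 2).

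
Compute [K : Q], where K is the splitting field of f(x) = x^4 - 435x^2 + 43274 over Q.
[K : Q] = 4

Solving the quadratic in x^2: x^2 = (435 ± √(435^2 - 4·43274))/2 = (435 ± √16129)/2 = (435 ± 127)/2, giving x^2 = 154 or x^2 = 281. So f(x) = (x^2 - 154)(x^2 - 281) and the roots of f are ±√154, ±√281. Hence the splitting field is K = Q(√154, √281). Since 154 and 281 are distinct squarefree integers > 1, their product 43274 is not a perfect square, so √281 ∉ Q(√154). By the tower law [K:Q] = [Q(√154,√281):Q(√154)] · [Q(√154):Q] = 2 · 2 = 4.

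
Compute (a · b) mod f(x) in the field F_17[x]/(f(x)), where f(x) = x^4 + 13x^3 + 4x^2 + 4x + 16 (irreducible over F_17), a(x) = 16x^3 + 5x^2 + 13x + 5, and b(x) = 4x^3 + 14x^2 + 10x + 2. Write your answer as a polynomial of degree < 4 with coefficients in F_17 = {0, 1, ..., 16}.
a · b ≡ 12x^3 + 13x^2 + 3x + 13 (mod f(x))

Multiply in F_17[x]: a(x)·b(x) = (16x^3 + 5x^2 + 13x + 5)·(4x^3 + 14x^2 + 10x + 2) = 13x^6 + 6x^5 + 10x^4 + 12x^3 + 6x^2 + 8x + 10. This has degree ≥ 4, so divide by f(x) over F_17: 13x^6 + 6x^5 + 10x^4 + 12x^3 + 6x^2 + 8x + 10 = (13x^2 + 7x + 3)·(x^4 + 13x^3 + 4x^2 + 4x + 16) + (12x^3 + 13x^2 + 3x + 13). Hence a·b ≡ 12x^3 + 13x^2 + 3x + 13 (mod f). (F_17[x]/(f) is a field with 17^4 = 83521 elements since f is irreducible of degree 4.)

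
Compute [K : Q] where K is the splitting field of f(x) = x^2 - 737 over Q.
[K : Q] = 2

f(x) = x^2 - 737 factors as (x - √737)(x + √737). The splitting field is K = Q(√737). Since 737 is squarefree and > 1, it is not a perfect square, so x^2 - 737 is irreducible over Q and [Q(√737) : Q] = 2. Hence [K : Q] = 2.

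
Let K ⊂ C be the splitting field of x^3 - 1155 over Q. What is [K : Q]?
[K : Q] = 6

The roots of x^3 - 1155 are ∛1155, ω∛1155, ω^2∛1155 where ω = e^(2πi/3) is a primitive cube root of unity, so K = Q(∛1155, ω). Now [Q(∛1155):Q] = 3 (since 1155 is not a perfect cube, x^3 - 1155 is irreducible) and [Q(ω):Q] = 2. Both 2 and 3 divide [K:Q], and [K:Q] ≤ 3·2 = 6, so [K:Q] = 6. (Equivalently: Q(∛1155) ⊂ R but ω ∉ R, so [K : Q(∛1155)] = 2.)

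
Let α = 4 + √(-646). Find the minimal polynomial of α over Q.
m_α(x) = x^2 - 8x + 662

From α - 4 = √(-646), squaring gives (α - 4)^2 = -646, i.e. α^2 - 8α + 16 = -646, so α^2 - 8α + 662 = 0. The discriminant of x^2 - 8x + 662 is (-8)^2 - 4·(662) = 64 - 2648 = -2584, and 4·(-646) is not a perfect square in Q since -646 is squarefree and ≠ 1. Hence x^2 - 8x + 662 is irreducible over Q and is the minimal polynomial of α.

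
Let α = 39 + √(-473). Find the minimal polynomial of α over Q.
m_α(x) = x^2 - 78x + 1994

From α - 39 = √(-473), squaring gives (α - 39)^2 = -473, i.e. α^2 - 78α + 1521 = -473, so α^2 - 78α + 1994 = 0. The discriminant of x^2 - 78x + 1994 is (-78)^2 - 4·(1994) = 6084 - 7976 = -1892, and 4·(-473) is not a perfect square in Q since -473 is squarefree and ≠ 1. Hence x^2 - 78x + 1994 is irreducible over Q and is the minimal polynomial of α.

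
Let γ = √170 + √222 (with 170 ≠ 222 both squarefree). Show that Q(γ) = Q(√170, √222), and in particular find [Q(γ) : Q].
[Q(γ) : Q] = 4 (equivalently, Q(γ) = Q(√170, √222))

Obviously Q(γ) ⊆ Q(√170, √222), and [Q(√170, √222):Q] = 4 (since 170, 222 are distinct squarefree integers > 1 with 37740 not a perfect square). To show equality we compute the minimal polynomial of γ. From γ = √170 + √222: γ^2 = 170 + 2√(37740) + 222 = 392 + 2√(37740), so γ^2 - 392 = 2√(37740); squaring, (γ^2 - 392)^2 = 4·37740, i.e. γ^4 - 784γ^2 + 153664 - 150960 = 0, i.e. γ^4 - 784γ^2 + 2704 = 0. So γ is a root of x^4 - 784x^2 + 2704. This polynomial is irreducible over Q: it has no rational root (each ±√170 ± √222 is irrational), and any factorization into two quadratics over Q would force √(37740) ∈ Q (pairing opposite roots) or √170, √222 ∈ Q (other pairings), all impossible. Hence [Q(γ):Q] = 4 = [Q(√170, √222):Q], so Q(γ) = Q(√170, √222).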